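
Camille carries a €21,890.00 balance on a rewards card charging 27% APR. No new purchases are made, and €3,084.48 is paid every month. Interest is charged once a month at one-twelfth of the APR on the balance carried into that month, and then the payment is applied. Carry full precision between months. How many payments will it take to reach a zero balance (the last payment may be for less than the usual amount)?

8 months

Monthly rate r = 27%/12 = 2.25% = 0.0225.
Recurrence: B ← B·(1+r) − €3,084.48.
Month 1: interest €492.52; balance after payment €19,298.05.
Month 2: interest €434.21; balance after payment €16,647.77.
Closed form: n = −ln(1 − rB₀/P)/ln(1+r) = −ln(0.84032)/ln(1.0225) ≈ 7.819, so the balance reaches zero during payment 8.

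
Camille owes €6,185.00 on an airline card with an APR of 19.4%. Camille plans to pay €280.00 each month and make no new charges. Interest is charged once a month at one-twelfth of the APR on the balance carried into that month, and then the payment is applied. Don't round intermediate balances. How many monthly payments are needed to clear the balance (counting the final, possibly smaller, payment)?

28 payments

Monthly rate r = 19.4%/12 = 1.61667% = 0.0161667.
Recurrence: B ← B·(1+r) − €280.00.
Month 1: interest €99.99; balance after payment €6,004.99.
Month 2: interest €97.08; balance after payment €5,822.07.
Closed form: n = −ln(1 − rB₀/P)/ln(1+r) = −ln(0.64289)/ln(1.01617) ≈ 27.547, so the balance reaches zero during payment 28.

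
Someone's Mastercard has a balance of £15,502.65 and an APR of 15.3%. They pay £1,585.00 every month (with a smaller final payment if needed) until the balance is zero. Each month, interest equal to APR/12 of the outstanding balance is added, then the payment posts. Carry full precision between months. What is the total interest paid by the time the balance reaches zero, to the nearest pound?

Monthly rate r = 15.3%/12 = 1.275% = 0.01275.
Payoff takes n = ⌈−ln(1 − rB₀/P)/ln(1+r)⌉ = ⌈10.513⌉ = 11 payments; the last is £815.85.
Total paid = 10·£1,585.00 + £815.85 = £16,665.85.
Total interest = total paid − principal = £16,665.85 − £15,502.65 = £1,163.20.

£1,163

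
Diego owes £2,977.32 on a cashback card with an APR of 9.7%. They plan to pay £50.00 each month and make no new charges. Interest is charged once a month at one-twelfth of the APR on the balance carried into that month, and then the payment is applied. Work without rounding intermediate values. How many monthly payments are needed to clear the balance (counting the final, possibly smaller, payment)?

Monthly rate r = 9.7%/12 = 0.808333% = 0.00808333.
Recurrence: B ← B·(1+r) − £50.00.
Month 1: interest £24.07; balance after payment £2,951.39.
Month 2: interest £23.86; balance after payment £2,925.24.
Closed form: n = −ln(1 − rB₀/P)/ln(1+r) = −ln(0.51867)/ln(1.00808) ≈ 81.544, so the balance reaches zero during payment 82.

82 months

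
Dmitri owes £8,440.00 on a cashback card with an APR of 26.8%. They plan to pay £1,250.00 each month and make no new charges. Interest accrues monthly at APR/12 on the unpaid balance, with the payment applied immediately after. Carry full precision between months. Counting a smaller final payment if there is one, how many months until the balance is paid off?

8 months

Monthly rate r = 26.8%/12 = 2.23333% = 0.0223333.
Recurrence: B ← B·(1+r) − £1,250.00.
Month 1: interest £188.49; balance after payment £7,378.49.
Month 2: interest £164.79; balance after payment £6,293.28.
Closed form: n = −ln(1 − rB₀/P)/ln(1+r) = −ln(0.84921)/ln(1.02233) ≈ 7.400, so the balance reaches zero during payment 8.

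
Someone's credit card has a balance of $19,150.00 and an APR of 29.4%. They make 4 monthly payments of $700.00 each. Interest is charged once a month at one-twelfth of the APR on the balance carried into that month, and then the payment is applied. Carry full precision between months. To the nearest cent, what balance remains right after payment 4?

Monthly rate r = 29.4%/12 = 2.45% = 0.0245.
Each month: B ← B·(1+r) − $700.00.
Month 1: interest $469.17; balance after payment $18,919.17.
Month 2: interest $463.52; balance after payment $18,682.69.
Month 3: interest $457.73; balance after payment $18,440.42.
Month 4: interest $451.79; balance after payment $18,192.21.

$18,192.21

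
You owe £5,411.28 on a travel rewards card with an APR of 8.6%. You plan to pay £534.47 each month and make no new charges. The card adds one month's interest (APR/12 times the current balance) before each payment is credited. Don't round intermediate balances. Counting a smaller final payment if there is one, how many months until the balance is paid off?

11 payments

Monthly rate r = 8.6%/12 = 0.716667% = 0.00716667.
Recurrence: B ← B·(1+r) − £534.47.
Month 1: interest £38.78; balance after payment £4,915.59.
Month 2: interest £35.23; balance after payment £4,416.35.
Closed form: n = −ln(1 − rB₀/P)/ln(1+r) = −ln(0.92744)/ln(1.00717) ≈ 10.548, so the balance reaches zero during payment 11.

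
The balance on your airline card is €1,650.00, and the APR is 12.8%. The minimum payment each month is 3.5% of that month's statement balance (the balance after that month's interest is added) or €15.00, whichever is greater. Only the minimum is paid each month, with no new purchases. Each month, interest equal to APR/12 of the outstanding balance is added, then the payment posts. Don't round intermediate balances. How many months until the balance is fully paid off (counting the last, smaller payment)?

Monthly rate r = 12.8%/12 = 1.06667% = 0.0106667.
While 3.5% of the post-interest balance exceeds €15.00, each month B ← (B·(1+r))·(1 − 0.035), i.e. B shrinks by the factor (1+r)·0.965 = 0.97529.
This holds for months 1–55. Entering month 56 the balance is €416.80; 3.5% of the post-interest balance is now below €15.00, so the flat €15.00 minimum applies from here.
From month 56 a fixed €15.00 at rate r clears €416.80 in 34 more payments. Total: 55 + 34 = 89 months.

89 months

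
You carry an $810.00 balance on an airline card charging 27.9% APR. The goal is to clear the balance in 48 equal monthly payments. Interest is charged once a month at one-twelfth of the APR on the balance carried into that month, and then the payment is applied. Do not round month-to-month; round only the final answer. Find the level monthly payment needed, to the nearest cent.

$28.18

Monthly rate r = 27.9%/12 = 2.325% = 0.02325.
Level-payment amortization: P = B₀·r / (1 − (1+r)^(−n)) = 810.00·0.02325 / (1 − 1.02325^(−48)).
Denominator 1 − (1+r)^(−48) = 0.668200413.
P = 18.8325 / 0.668200413 ≈ 28.18.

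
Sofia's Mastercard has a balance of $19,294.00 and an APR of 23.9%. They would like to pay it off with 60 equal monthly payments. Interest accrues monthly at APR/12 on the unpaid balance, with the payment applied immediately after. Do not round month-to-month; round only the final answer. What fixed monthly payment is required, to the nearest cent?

$553.93

Monthly rate r = 23.9%/12 = 1.99167% = 0.0199167.
Level-payment amortization: P = B₀·r / (1 − (1+r)^(−n)) = 19294.00·0.0199167 / (1 − 1.01992^(−60)).
Denominator 1 − (1+r)^(−60) = 0.693719974.
P = 384.272 / 0.693719974 ≈ 553.93.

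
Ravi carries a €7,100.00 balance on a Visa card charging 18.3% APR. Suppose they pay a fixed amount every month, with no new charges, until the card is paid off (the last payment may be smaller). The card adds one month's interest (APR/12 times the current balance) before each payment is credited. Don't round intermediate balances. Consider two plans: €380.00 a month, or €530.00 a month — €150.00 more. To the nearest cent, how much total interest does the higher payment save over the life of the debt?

€418.08

Monthly rate r = 18.3%/12 = 1.525% = 0.01525.
At €380.00/mo: n = ⌈−ln(1 − rB₀/P)/ln(1+r)⌉ = 23 payments (last €60.98); total interest = total paid − €7,100.00 = €1,320.98.
At €530.00/mo: 16 payments (last €52.90); total interest €902.90.
Interest saved = €1,320.98 − €902.90 = €418.08.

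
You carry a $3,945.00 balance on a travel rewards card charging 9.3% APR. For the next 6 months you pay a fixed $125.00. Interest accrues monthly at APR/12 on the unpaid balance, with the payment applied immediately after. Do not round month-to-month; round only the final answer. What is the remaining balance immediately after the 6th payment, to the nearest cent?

Monthly rate r = 9.3%/12 = 0.775% = 0.00775.
Each month: B ← B·(1+r) − $125.00.
Month 1: interest $30.57; balance after payment $3,850.57.
Month 2: interest $29.84; balance after payment $3,755.42.
Month 3: interest $29.10; balance after payment $3,659.52.
Month 4: interest $28.36; balance after payment $3,562.88.
Month 5: interest $27.61; balance after payment $3,465.49.
Month 6: interest $26.86; balance after payment $3,367.35.

$3,367.35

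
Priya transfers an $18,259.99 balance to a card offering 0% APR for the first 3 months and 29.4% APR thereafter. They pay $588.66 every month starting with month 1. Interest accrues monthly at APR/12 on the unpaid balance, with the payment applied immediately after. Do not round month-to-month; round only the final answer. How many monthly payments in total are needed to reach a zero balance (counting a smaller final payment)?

Promo months 1–3 at r₀ = 0%/12 = 0; months 4+ at r₁ = 29.4%/12 = 0.0245.
After month 3 (no interest yet): B = $18,259.99 − 3·$588.66 = $16,494.01.
Then at r₁ with $588.66/mo: n₂ = −ln(1 − r₁·B/P)/ln(1+r₁) ≈ 47.92 → 48 more payments.

51 months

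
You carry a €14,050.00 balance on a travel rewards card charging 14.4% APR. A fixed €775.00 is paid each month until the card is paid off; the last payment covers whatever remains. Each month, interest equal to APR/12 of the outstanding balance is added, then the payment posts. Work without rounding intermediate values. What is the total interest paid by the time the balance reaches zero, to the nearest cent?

Monthly rate r = 14.4%/12 = 1.2% = 0.012.
Payoff takes n = ⌈−ln(1 − rB₀/P)/ln(1+r)⌉ = ⌈20.566⌉ = 21 payments; the last is €439.80.
Total paid = 20·€775.00 + €439.80 = €15,939.80.
Total interest = total paid − principal = €15,939.80 − €14,050.00 = €1,889.80.

€1,889.80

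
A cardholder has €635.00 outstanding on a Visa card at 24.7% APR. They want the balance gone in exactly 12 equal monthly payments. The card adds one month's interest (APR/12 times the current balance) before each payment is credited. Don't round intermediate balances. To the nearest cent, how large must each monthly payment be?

Monthly rate r = 24.7%/12 = 2.05833% = 0.0205833.
Level-payment amortization: P = B₀·r / (1 − (1+r)^(−n)) = 635.00·0.0205833 / (1 − 1.02058^(−12)).
Denominator 1 − (1+r)^(−12) = 0.21689799.
P = 13.0704 / 0.21689799 ≈ 60.26.

€60.26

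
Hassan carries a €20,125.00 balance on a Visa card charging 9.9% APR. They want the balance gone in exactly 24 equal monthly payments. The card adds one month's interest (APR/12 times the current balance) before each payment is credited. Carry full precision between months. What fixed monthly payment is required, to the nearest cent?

€927.74

Monthly rate r = 9.9%/12 = 0.825% = 0.00825.
Level-payment amortization: P = B₀·r / (1 − (1+r)^(−n)) = 20125.00·0.00825 / (1 − 1.00825^(−24)).
Denominator 1 − (1+r)^(−24) = 0.178963502.
P = 166.031 / 0.178963502 ≈ 927.74.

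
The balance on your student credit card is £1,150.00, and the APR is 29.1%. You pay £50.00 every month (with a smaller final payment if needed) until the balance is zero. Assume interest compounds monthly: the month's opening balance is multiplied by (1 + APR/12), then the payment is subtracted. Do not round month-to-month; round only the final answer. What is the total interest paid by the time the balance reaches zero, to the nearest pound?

Monthly rate r = 29.1%/12 = 2.425% = 0.02425.
Payoff takes n = ⌈−ln(1 − rB₀/P)/ln(1+r)⌉ = ⌈34.051⌉ = 35 payments; the last is £2.57.
Total paid = 34·£50.00 + £2.57 = £1,702.57.
Total interest = total paid − principal = £1,702.57 − £1,150.00 = £552.57.

£553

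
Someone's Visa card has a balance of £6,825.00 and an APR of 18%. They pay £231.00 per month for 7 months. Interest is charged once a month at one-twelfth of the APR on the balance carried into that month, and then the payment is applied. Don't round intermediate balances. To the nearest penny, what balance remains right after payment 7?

Monthly rate r = 18%/12 = 1.5% = 0.015.
Each month: B ← B·(1+r) − £231.00.
Month 1: interest £102.38; balance after payment £6,696.38.
Month 2: interest £100.45; balance after payment £6,565.82.
Month 3: interest £98.49; balance after payment £6,433.31.
Month 4: interest £96.50; balance after payment £6,298.81.
Month 5: interest £94.48; balance after payment £6,162.29.
Month 6: interest £92.43; balance after payment £6,023.72.
Month 7: interest £90.36; balance after payment £5,883.08.

£5,883.08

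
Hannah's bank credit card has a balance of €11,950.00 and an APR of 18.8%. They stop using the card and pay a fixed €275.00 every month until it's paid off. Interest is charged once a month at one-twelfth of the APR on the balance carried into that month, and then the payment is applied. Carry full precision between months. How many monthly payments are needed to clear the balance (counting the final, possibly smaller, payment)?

74 months

Monthly rate r = 18.8%/12 = 1.56667% = 0.0156667.
Recurrence: B ← B·(1+r) − €275.00.
Month 1: interest €187.22; balance after payment €11,862.22.
Month 2: interest €185.84; balance after payment €11,773.06.
Closed form: n = −ln(1 − rB₀/P)/ln(1+r) = −ln(0.31921)/ln(1.01567) ≈ 73.457, so the balance reaches zero during payment 74.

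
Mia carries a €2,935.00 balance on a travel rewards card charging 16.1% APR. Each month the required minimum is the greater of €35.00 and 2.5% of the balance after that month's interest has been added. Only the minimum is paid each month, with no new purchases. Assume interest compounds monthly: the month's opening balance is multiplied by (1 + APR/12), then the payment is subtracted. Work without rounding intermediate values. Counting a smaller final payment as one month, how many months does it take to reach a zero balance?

Monthly rate r = 16.1%/12 = 1.34167% = 0.0134167.
While 2.5% of the post-interest balance exceeds €35.00, each month B ← (B·(1+r))·(1 − 0.025), i.e. B shrinks by the factor (1+r)·0.975 = 0.98808.
This holds for months 1–63. Entering month 64 the balance is €1,378.94; 2.5% of the post-interest balance is now below €35.00, so the flat €35.00 minimum applies from here.
From month 64 a fixed €35.00 at rate r clears €1,378.94 in 57 more payments. Total: 63 + 57 = 120 months.

120 months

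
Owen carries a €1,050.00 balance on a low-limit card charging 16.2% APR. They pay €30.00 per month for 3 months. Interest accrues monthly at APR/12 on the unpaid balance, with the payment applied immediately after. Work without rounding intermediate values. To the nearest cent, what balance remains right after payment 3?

€1,001.88

Monthly rate r = 16.2%/12 = 1.35% = 0.0135.
Each month: B ← B·(1+r) − €30.00.
Month 1: interest €14.18; balance after payment €1,034.17.
Month 2: interest €13.96; balance after payment €1,018.14.
Month 3: interest €13.74; balance after payment €1,001.88.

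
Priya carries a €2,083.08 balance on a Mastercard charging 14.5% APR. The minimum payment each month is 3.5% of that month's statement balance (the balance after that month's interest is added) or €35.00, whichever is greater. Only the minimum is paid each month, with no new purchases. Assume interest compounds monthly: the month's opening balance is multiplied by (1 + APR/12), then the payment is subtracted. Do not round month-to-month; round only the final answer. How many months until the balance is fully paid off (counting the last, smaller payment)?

67 months

Monthly rate r = 14.5%/12 = 1.20833% = 0.0120833.
While 3.5% of the post-interest balance exceeds €35.00, each month B ← (B·(1+r))·(1 − 0.035), i.e. B shrinks by the factor (1+r)·0.965 = 0.97666.
This holds for months 1–32. Entering month 33 the balance is €978.36; 3.5% of the post-interest balance is now below €35.00, so the flat €35.00 minimum applies from here.
From month 33 a fixed €35.00 at rate r clears €978.36 in 35 more payments. Total: 32 + 35 = 67 months.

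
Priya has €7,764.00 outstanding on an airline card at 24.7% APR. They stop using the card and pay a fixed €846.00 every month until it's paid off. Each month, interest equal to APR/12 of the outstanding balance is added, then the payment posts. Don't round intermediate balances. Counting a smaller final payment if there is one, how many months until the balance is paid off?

Monthly rate r = 24.7%/12 = 2.05833% = 0.0205833.
Recurrence: B ← B·(1+r) − €846.00.
Month 1: interest €159.81; balance after payment €7,077.81.
Month 2: interest €145.68; balance after payment €6,377.49.
Closed form: n = −ln(1 − rB₀/P)/ln(1+r) = −ln(0.8111)/ln(1.02058) ≈ 10.276, so the balance reaches zero during payment 11.

11 months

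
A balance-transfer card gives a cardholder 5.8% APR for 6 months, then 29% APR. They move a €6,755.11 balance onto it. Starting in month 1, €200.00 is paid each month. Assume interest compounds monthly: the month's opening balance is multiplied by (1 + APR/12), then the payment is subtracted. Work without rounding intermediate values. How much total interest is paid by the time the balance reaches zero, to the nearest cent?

Promo months 1–6 at r₀ = 5.8%/12 = 0.00483333; months 7+ at r₁ = 29%/12 = 0.0241667.
After month 6: iterate B ← B·(1+r₀) − €200.00 for 6 months → €5,738.80.
Then at r₁ with €200.00/mo: n₂ = −ln(1 − r₁·B/P)/ln(1+r₁) ≈ 49.51 → 50 more payments.
Total paid = 55·€200.00 + €103.20 = €11,103.20; interest = €11,103.20 − €6,755.11 = €4,348.09.

€4,348.09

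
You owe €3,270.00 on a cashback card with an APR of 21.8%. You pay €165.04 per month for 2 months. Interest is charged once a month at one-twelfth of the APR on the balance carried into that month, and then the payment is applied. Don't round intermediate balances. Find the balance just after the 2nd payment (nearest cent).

€3,056.81

Monthly rate r = 21.8%/12 = 1.81667% = 0.0181667.
Each month: B ← B·(1+r) − €165.04.
Month 1: interest €59.41; balance after payment €3,164.37.
Month 2: interest €57.49; balance after payment €3,056.81.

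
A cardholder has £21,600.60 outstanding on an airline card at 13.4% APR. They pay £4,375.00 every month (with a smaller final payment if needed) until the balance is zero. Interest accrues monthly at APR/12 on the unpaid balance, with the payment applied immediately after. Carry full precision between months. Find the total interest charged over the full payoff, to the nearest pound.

£744

Monthly rate r = 13.4%/12 = 1.11667% = 0.0111667.
Payoff takes n = ⌈−ln(1 − rB₀/P)/ln(1+r)⌉ = ⌈5.107⌉ = 6 payments; the last is £470.03.
Total paid = 5·£4,375.00 + £470.03 = £22,345.03.
Total interest = total paid − principal = £22,345.03 − £21,600.60 = £744.43.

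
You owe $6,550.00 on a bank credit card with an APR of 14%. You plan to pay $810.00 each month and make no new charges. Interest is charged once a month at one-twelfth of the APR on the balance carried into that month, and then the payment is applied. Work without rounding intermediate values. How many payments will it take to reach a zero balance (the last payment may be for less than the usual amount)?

9 payments

Monthly rate r = 14%/12 = 1.16667% = 0.0116667.
Recurrence: B ← B·(1+r) − $810.00.
Month 1: interest $76.42; balance after payment $5,816.42.
Month 2: interest $67.86; balance after payment $5,074.27.
Closed form: n = −ln(1 − rB₀/P)/ln(1+r) = −ln(0.90566)/ln(1.01167) ≈ 8.543, so the balance reaches zero during payment 9.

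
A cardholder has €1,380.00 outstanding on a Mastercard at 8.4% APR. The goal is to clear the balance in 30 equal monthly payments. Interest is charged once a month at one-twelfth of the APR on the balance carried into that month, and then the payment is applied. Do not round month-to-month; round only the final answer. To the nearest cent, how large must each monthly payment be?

Monthly rate r = 8.4%/12 = 0.7% = 0.007.
Level-payment amortization: P = B₀·r / (1 − (1+r)^(−n)) = 1380.00·0.007 / (1 − 1.007^(−30)).
Denominator 1 − (1+r)^(−30) = 0.188822523.
P = 9.66 / 0.188822523 ≈ 51.16.

€51.16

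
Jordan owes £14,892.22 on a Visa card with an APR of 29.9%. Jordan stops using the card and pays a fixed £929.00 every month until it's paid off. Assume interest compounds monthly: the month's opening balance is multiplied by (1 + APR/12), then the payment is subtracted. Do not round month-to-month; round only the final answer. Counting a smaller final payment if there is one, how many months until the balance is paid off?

21 months

Monthly rate r = 29.9%/12 = 2.49167% = 0.0249167.
Recurrence: B ← B·(1+r) − £929.00.
Month 1: interest £371.06; balance after payment £14,334.28.
Month 2: interest £357.16; balance after payment £13,762.45.
Closed form: n = −ln(1 − rB₀/P)/ln(1+r) = −ln(0.60058)/ln(1.02492) ≈ 20.717, so the balance reaches zero during payment 21.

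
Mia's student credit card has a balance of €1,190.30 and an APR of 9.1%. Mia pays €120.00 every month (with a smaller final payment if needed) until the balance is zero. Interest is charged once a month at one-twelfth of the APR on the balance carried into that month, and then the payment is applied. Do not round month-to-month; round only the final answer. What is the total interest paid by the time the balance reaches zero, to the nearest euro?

€52

Monthly rate r = 9.1%/12 = 0.758333% = 0.00758333.
Payoff takes n = ⌈−ln(1 − rB₀/P)/ln(1+r)⌉ = ⌈10.351⌉ = 11 payments; the last is €42.24.
Total paid = 10·€120.00 + €42.24 = €1,242.24.
Total interest = total paid − principal = €1,242.24 − €1,190.30 = €51.94.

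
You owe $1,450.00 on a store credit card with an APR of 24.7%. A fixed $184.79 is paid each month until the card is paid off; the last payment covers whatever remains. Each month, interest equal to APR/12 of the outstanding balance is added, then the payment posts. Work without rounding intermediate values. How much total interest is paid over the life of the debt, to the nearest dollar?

$148

Monthly rate r = 24.7%/12 = 2.05833% = 0.0205833.
Payoff takes n = ⌈−ln(1 − rB₀/P)/ln(1+r)⌉ = ⌈8.646⌉ = 9 payments; the last is $119.79.
Total paid = 8·$184.79 + $119.79 = $1,598.11.
Total interest = total paid − principal = $1,598.11 − $1,450.00 = $148.11.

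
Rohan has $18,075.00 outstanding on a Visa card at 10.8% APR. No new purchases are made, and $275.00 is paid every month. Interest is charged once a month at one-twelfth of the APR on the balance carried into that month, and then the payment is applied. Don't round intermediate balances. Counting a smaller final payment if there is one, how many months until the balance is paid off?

100 months

Monthly rate r = 10.8%/12 = 0.9% = 0.009.
Recurrence: B ← B·(1+r) − $275.00.
Month 1: interest $162.68; balance after payment $17,962.67.
Month 2: interest $161.66; balance after payment $17,849.34.
Closed form: n = −ln(1 − rB₀/P)/ln(1+r) = −ln(0.40845)/ln(1.009) ≈ 99.933, so the balance reaches zero during payment 100.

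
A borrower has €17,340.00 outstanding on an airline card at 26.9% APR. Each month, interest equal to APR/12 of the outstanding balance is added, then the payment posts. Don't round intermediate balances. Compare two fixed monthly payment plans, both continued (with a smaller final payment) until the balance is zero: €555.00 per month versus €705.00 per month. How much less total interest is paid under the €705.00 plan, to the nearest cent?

Monthly rate r = 26.9%/12 = 2.24167% = 0.0224167.
At €555.00/mo: n = ⌈−ln(1 − rB₀/P)/ln(1+r)⌉ = 55 payments (last €203.53); total interest = total paid − €17,340.00 = €12,833.53.
At €705.00/mo: 37 payments (last €110.25); total interest €8,150.25.
Interest saved = €12,833.53 − €8,150.25 = €4,683.28.

€4,683.28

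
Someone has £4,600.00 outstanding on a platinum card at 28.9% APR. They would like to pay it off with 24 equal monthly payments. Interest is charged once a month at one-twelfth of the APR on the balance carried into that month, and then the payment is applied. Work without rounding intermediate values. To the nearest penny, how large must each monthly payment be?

Monthly rate r = 28.9%/12 = 2.40833% = 0.0240833.
Level-payment amortization: P = B₀·r / (1 − (1+r)^(−n)) = 4600.00·0.0240833 / (1 − 1.02408^(−24)).
Denominator 1 − (1+r)^(−24) = 0.435124363.
P = 110.783 / 0.435124363 ≈ 254.60.

£254.60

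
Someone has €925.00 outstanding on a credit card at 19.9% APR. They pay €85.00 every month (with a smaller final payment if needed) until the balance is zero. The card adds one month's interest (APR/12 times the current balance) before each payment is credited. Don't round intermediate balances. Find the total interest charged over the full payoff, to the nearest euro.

Monthly rate r = 19.9%/12 = 1.65833% = 0.0165833.
Payoff takes n = ⌈−ln(1 − rB₀/P)/ln(1+r)⌉ = ⌈12.100⌉ = 13 payments; the last is €8.60.
Total paid = 12·€85.00 + €8.60 = €1,028.60.
Total interest = total paid − principal = €1,028.60 − €925.00 = €103.60.

€104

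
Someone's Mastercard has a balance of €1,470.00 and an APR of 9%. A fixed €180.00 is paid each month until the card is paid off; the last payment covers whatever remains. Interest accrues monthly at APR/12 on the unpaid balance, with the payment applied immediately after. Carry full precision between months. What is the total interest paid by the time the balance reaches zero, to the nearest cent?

Monthly rate r = 9%/12 = 0.75% = 0.0075.
Payoff takes n = ⌈−ln(1 − rB₀/P)/ln(1+r)⌉ = ⌈8.459⌉ = 9 payments; the last is €82.79.
Total paid = 8·€180.00 + €82.79 = €1,522.79.
Total interest = total paid − principal = €1,522.79 − €1,470.00 = €52.79.

€52.79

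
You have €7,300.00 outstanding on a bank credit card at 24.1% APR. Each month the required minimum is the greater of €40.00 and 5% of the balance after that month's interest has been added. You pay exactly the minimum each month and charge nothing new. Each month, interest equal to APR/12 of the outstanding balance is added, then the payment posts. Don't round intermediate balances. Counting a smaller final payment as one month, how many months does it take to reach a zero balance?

97 months

Monthly rate r = 24.1%/12 = 2.00833% = 0.0200833.
While 5% of the post-interest balance exceeds €40.00, each month B ← (B·(1+r))·(1 − 0.05), i.e. B shrinks by the factor (1+r)·0.95 = 0.96908.
This holds for months 1–72. Entering month 73 the balance is €760.66; 5% of the post-interest balance is now below €40.00, so the flat €40.00 minimum applies from here.
From month 73 a fixed €40.00 at rate r clears €760.66 in 25 more payments. Total: 72 + 25 = 97 months.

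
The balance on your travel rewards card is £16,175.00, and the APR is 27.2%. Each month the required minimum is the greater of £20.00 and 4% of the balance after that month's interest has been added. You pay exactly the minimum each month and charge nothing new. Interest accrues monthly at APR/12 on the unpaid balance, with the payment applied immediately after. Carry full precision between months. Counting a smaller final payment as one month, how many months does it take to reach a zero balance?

Monthly rate r = 27.2%/12 = 2.26667% = 0.0226667.
While 4% of the post-interest balance exceeds £20.00, each month B ← (B·(1+r))·(1 − 0.04), i.e. B shrinks by the factor (1+r)·0.96 = 0.98176.
This holds for months 1–191. Entering month 192 the balance is £480.69; 4% of the post-interest balance is now below £20.00, so the flat £20.00 minimum applies from here.
From month 192 a fixed £20.00 at rate r clears £480.69 in 36 more payments. Total: 191 + 36 = 227 months.

227 months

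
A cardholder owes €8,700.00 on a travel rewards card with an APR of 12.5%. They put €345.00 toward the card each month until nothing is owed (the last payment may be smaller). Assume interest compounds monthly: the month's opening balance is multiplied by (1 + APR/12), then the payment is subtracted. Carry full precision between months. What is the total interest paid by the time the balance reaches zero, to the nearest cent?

Monthly rate r = 12.5%/12 = 1.04167% = 0.0104167.
Payoff takes n = ⌈−ln(1 − rB₀/P)/ln(1+r)⌉ = ⌈29.407⌉ = 30 payments; the last is €140.73.
Total paid = 29·€345.00 + €140.73 = €10,145.73.
Total interest = total paid − principal = €10,145.73 − €8,700.00 = €1,445.73.

€1,445.73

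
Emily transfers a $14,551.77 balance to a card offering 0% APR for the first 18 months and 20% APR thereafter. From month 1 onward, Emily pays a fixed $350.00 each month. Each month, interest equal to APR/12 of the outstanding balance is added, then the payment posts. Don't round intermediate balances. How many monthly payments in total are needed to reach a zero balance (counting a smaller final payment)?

Promo months 1–18 at r₀ = 0%/12 = 0; months 19+ at r₁ = 20%/12 = 0.0166667.
After month 18 (no interest yet): B = $14,551.77 − 18·$350.00 = $8,251.77.
Then at r₁ with $350.00/mo: n₂ = −ln(1 − r₁·B/P)/ln(1+r₁) ≈ 30.20 → 31 more payments.

49 payments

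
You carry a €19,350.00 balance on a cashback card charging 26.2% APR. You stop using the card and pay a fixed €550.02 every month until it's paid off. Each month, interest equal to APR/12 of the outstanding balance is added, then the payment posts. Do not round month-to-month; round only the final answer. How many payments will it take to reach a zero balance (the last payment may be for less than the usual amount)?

68 payments

Monthly rate r = 26.2%/12 = 2.18333% = 0.0218333.
Recurrence: B ← B·(1+r) − €550.02.
Month 1: interest €422.48; balance after payment €19,222.45.
Month 2: interest €419.69; balance after payment €19,092.13.
Closed form: n = −ln(1 − rB₀/P)/ln(1+r) = −ln(0.23189)/ln(1.02183) ≈ 67.666, so the balance reaches zero during payment 68.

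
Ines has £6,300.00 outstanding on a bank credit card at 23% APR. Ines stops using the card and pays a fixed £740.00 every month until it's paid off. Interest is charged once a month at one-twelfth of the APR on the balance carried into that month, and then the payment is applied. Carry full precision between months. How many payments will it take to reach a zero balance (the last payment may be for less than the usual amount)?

Monthly rate r = 23%/12 = 1.91667% = 0.0191667.
Recurrence: B ← B·(1+r) − £740.00.
Month 1: interest £120.75; balance after payment £5,680.75.
Month 2: interest £108.88; balance after payment £5,049.63.
Closed form: n = −ln(1 − rB₀/P)/ln(1+r) = −ln(0.83682)/ln(1.01917) ≈ 9.383, so the balance reaches zero during payment 10.

10 months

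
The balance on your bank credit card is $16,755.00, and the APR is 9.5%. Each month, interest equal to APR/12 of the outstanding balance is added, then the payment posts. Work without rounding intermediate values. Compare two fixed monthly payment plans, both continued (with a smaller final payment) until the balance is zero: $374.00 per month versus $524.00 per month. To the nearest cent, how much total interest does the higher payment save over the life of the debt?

$1,377.99

Monthly rate r = 9.5%/12 = 0.791667% = 0.00791667.
At $374.00/mo: n = ⌈−ln(1 − rB₀/P)/ln(1+r)⌉ = 56 payments (last $203.34); total interest = total paid − $16,755.00 = $4,018.34.
At $524.00/mo: 38 payments (last $7.35); total interest $2,640.35.
Interest saved = $4,018.34 − $2,640.35 = $1,377.99.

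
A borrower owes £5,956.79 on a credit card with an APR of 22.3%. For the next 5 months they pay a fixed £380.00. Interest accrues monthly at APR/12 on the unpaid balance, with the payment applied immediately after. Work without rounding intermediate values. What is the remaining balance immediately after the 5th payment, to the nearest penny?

Monthly rate r = 22.3%/12 = 1.85833% = 0.0185833.
Each month: B ← B·(1+r) − £380.00.
Month 1: interest £110.70; balance after payment £5,687.49.
Month 2: interest £105.69; balance after payment £5,413.18.
Month 3: interest £100.59; balance after payment £5,133.77.
Month 4: interest £95.40; balance after payment £4,849.18.
Month 5: interest £90.11; balance after payment £4,559.29.

£4,559.29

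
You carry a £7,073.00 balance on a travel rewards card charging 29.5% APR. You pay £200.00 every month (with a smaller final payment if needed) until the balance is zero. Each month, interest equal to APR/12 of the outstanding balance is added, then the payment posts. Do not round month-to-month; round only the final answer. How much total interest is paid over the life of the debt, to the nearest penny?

Monthly rate r = 29.5%/12 = 2.45833% = 0.0245833.
Payoff takes n = ⌈−ln(1 − rB₀/P)/ln(1+r)⌉ = ⌈83.815⌉ = 84 payments; the last is £163.39.
Total paid = 83·£200.00 + £163.39 = £16,763.39.
Total interest = total paid − principal = £16,763.39 − £7,073.00 = £9,690.39.

£9,690.39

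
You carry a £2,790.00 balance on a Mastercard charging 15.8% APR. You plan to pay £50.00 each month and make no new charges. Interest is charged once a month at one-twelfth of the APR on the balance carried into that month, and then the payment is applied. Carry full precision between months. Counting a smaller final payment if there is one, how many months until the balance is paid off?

102 months

Monthly rate r = 15.8%/12 = 1.31667% = 0.0131667.
Recurrence: B ← B·(1+r) − £50.00.
Month 1: interest £36.73; balance after payment £2,776.74.
Month 2: interest £36.56; balance after payment £2,763.30.
Closed form: n = −ln(1 − rB₀/P)/ln(1+r) = −ln(0.2653)/ln(1.01317) ≈ 101.439, so the balance reaches zero during payment 102.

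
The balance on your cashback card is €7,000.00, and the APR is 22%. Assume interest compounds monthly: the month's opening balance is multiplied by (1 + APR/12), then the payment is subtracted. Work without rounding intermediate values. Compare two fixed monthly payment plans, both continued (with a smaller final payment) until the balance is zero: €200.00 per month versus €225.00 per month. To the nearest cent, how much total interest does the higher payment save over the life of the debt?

Monthly rate r = 22%/12 = 1.83333% = 0.0183333.
At €200.00/mo: n = ⌈−ln(1 − rB₀/P)/ln(1+r)⌉ = 57 payments (last €98.68); total interest = total paid − €7,000.00 = €4,298.68.
At €225.00/mo: 47 payments (last €113.66); total interest €3,463.66.
Interest saved = €4,298.68 − €3,463.66 = €835.02.

€835.02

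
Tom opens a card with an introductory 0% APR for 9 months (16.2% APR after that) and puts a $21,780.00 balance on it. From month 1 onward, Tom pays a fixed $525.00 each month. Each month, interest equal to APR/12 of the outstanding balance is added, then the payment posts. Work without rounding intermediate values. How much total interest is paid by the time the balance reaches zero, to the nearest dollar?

$5,545

Promo months 1–9 at r₀ = 0%/12 = 0; months 10+ at r₁ = 16.2%/12 = 0.0135.
After month 9 (no interest yet): B = $21,780.00 − 9·$525.00 = $17,055.00.
Then at r₁ with $525.00/mo: n₂ = −ln(1 − r₁·B/P)/ln(1+r₁) ≈ 43.05 → 44 more payments.
Total paid = 52·$525.00 + $24.77 = $27,324.77; interest = $27,324.77 − $21,780.00 = $5,544.77.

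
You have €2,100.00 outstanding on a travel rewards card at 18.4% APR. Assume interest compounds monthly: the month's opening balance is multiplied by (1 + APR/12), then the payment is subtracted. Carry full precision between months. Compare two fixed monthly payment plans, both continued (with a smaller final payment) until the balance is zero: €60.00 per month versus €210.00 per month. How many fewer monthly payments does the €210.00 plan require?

40 fewer payments

Monthly rate r = 18.4%/12 = 1.53333% = 0.0153333.
At €60.00/mo: n = ⌈−ln(1 − rB₀/P)/ln(1+r)⌉ = 51 payments (last €33.47); total interest = total paid − €2,100.00 = €933.47.
At €210.00/mo: 11 payments (last €197.14); total interest €197.14.
Payments saved = 51 − 11 = 40.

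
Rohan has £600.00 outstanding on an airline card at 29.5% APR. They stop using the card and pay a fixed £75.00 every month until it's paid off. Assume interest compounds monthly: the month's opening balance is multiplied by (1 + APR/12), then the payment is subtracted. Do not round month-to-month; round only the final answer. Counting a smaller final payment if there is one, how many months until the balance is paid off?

10 months

Monthly rate r = 29.5%/12 = 2.45833% = 0.0245833.
Recurrence: B ← B·(1+r) − £75.00.
Month 1: interest £14.75; balance after payment £539.75.
Month 2: interest £13.27; balance after payment £478.02.
Closed form: n = −ln(1 − rB₀/P)/ln(1+r) = −ln(0.80333)/ln(1.02458) ≈ 9.017, so the balance reaches zero during payment 10.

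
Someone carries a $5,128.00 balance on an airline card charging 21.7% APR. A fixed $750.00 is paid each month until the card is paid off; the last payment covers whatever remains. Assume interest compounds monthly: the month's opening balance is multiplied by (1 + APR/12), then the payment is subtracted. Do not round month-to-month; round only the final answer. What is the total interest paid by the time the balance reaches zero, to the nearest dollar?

$397

Monthly rate r = 21.7%/12 = 1.80833% = 0.0180833.
Payoff takes n = ⌈−ln(1 − rB₀/P)/ln(1+r)⌉ = ⌈7.364⌉ = 8 payments; the last is $274.74.
Total paid = 7·$750.00 + $274.74 = $5,524.74.
Total interest = total paid − principal = $5,524.74 − $5,128.00 = $396.74.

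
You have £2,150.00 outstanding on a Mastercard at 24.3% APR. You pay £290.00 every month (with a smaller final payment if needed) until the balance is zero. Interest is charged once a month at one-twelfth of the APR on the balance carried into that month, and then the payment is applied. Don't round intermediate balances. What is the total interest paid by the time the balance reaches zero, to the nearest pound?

Monthly rate r = 24.3%/12 = 2.025% = 0.02025.
Payoff takes n = ⌈−ln(1 − rB₀/P)/ln(1+r)⌉ = ⌈8.114⌉ = 9 payments; the last is £33.41.
Total paid = 8·£290.00 + £33.41 = £2,353.41.
Total interest = total paid − principal = £2,353.41 − £2,150.00 = £203.41.

£203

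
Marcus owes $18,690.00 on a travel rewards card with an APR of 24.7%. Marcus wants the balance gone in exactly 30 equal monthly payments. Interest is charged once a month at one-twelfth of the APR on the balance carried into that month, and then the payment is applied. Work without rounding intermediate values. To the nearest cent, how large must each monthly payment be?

Monthly rate r = 24.7%/12 = 2.05833% = 0.0205833.
Level-payment amortization: P = B₀·r / (1 − (1+r)^(−n)) = 18690.00·0.0205833 / (1 − 1.02058^(−30)).
Denominator 1 − (1+r)^(−30) = 0.457317464.
P = 384.702 / 0.457317464 ≈ 841.22.

$841.22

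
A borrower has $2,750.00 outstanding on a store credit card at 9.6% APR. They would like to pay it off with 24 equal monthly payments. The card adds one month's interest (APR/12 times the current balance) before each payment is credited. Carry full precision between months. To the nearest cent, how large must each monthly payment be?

$126.39

Monthly rate r = 9.6%/12 = 0.8% = 0.008.
Level-payment amortization: P = B₀·r / (1 − (1+r)^(−n)) = 2750.00·0.008 / (1 − 1.008^(−24)).
Denominator 1 − (1+r)^(−24) = 0.174062415.
P = 22 / 0.174062415 ≈ 126.39.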